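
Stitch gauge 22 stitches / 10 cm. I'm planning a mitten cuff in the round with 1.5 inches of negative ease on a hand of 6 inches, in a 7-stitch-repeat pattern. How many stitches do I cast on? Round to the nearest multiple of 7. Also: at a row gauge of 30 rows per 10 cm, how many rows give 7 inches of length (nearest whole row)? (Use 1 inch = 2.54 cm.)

Finished = 6 − 1.5 = 4.5 inches.
4.5 inches × 2.54 = 11.43 cm.
22/10 = 2.2 sts per cm; 11.43 × 2.2 = 25.15 sts.
Nearest multiple of 7 → 28.
7 inches = 17.78 cm; × 3 = 53.34 → 53 rows.

Cast on 28 stitches; work 53 rows.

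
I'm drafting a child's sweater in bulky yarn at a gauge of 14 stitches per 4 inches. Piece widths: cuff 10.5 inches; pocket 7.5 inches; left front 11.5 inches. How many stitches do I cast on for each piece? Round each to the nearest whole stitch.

cuff 37; pocket 26; left front 40.

Rate = 14/4 = 3.5 sts per in.
cuff: 10.5 × 3.5 = 36.75 → 37.
pocket: 7.5 × 3.5 = 26.25 → 26.
left front: 11.5 × 3.5 = 40.25 → 40.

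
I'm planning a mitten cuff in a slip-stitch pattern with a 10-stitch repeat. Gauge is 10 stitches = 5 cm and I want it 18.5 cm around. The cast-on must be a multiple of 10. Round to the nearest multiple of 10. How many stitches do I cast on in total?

40 stitches.

10 / 5 = 2 sts per cm.
18.5 × 2 = 37.00 sts.
Nearest multiple of 10: 40.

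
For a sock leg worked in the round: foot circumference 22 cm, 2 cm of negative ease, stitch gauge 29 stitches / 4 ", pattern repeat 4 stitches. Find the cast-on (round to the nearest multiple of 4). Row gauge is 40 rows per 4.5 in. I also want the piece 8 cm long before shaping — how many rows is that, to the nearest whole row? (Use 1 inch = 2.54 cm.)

Cast on 56 stitches; work 28 rows.

Finished = 22 − 2 = 20 cm.
20 cm × 1/2.54 = 7.87 inches.
29/4 = 7.25 sts per in; 7.87 × 7.25 = 57.09 sts.
Nearest multiple of 4 → 56.
8 cm = 3.15 inches; × 8.889 = 28.00 → 28 rows.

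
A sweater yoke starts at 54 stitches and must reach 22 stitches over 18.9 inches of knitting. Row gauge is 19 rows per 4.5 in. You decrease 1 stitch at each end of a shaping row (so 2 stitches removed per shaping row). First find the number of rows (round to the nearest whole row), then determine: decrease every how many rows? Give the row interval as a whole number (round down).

Decrease every 5th row.

Rows = 18.9 × 4.222 = 79.8 → 80 rows.
Stitches to remove: 32 → 16 shaping rows (at 2 st each).
80 / 16 = 5.00 → every 5 rows.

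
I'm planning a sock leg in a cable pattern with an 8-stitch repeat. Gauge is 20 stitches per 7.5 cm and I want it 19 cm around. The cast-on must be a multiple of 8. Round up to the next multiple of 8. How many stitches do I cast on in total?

20 / 7.5 = 2.667 sts per cm.
19 × 2.667 = 50.67 sts.
Next multiple of 8: 56.

56 stitches.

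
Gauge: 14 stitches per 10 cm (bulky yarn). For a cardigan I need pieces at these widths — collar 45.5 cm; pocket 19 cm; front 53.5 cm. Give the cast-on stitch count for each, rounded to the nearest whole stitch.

collar 64; pocket 27; front 75.

Rate = 14/10 = 1.4 sts per cm.
collar: 45.5 × 1.4 = 63.70 → 64.
pocket: 19 × 1.4 = 26.60 → 27.
front: 53.5 × 1.4 = 74.90 → 75.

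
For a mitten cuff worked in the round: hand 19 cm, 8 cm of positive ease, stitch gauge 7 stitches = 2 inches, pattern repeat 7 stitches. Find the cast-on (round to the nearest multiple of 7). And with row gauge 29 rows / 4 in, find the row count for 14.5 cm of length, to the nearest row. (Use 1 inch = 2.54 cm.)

Cast on 35 stitches; work 41 rows.

Finished = 19 + 8 = 27 cm.
27 cm × 1/2.54 = 10.63 inches.
7/2 = 3.5 sts per in; 10.63 × 3.5 = 37.20 sts.
Nearest multiple of 7 → 35.
14.5 cm = 5.71 inches; × 7.25 = 41.39 → 41 rows.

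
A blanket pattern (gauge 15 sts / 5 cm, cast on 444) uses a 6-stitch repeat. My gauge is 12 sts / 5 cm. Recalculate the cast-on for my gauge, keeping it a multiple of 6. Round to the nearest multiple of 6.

Cast on 354 stitches.

444 × 12 / 15 = 355.20.
Nearest multiple of 6: 354.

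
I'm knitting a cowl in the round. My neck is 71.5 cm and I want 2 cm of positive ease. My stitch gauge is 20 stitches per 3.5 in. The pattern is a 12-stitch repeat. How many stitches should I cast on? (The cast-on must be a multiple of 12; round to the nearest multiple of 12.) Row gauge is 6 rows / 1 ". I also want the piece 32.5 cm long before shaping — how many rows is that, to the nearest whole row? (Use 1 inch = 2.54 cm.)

Finished = 71.5 + 2 = 73.5 cm.
73.5 cm × 1/2.54 = 28.94 inches.
20/3.5 = 5.714 sts per in; 28.94 × 5.714 = 165.35 sts.
Nearest multiple of 12 → 168.
32.5 cm = 12.80 inches; × 6 = 76.77 → 77 rows.

Cast on 168 stitches; work 77 rows.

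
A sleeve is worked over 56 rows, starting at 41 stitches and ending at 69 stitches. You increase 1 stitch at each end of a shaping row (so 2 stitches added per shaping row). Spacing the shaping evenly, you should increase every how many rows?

Increase every 4th row.

Stitches to add: |69 − 41| = 28.
Shaping rows needed: 28 / 2 = 14.
56 rows / 14 = every 4 rows.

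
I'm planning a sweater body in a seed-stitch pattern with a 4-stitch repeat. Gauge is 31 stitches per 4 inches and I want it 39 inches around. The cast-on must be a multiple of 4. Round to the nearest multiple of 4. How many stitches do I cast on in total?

Cast on 304 stitches.

31 / 4 = 7.75 sts per inch.
39 × 7.75 = 302.25 sts.
Nearest multiple of 4: 304.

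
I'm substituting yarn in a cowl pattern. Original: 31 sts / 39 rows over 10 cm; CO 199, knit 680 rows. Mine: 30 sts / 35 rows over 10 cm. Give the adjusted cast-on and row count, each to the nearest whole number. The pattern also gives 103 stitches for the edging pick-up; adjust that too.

Cast on 193 stitches; work 610 rows; edging pick-up 100 stitches.

Stitches: 199 × 30/31 = 192.58 → 193.
Rows: 680 × 35/39 = 610.26 → 610.
edging pick-up: 103 × 30/31 = 99.68 → 100.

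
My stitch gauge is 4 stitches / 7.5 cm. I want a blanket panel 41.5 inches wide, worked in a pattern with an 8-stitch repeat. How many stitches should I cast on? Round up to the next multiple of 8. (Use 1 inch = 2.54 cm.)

Cast on 64 stitches.

41.5 in = 41.5 × 2.54 = 105.41 cm.
4 / 7.5 = 0.533 sts/cm.
105.41 × 0.533 = 56.22 sts.
→ 64.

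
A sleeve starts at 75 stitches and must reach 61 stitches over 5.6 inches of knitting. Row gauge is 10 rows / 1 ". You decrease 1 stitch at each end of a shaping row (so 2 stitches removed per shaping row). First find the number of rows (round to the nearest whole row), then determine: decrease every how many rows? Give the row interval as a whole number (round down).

Decrease every 8th row.

Rows = 5.6 × 10 = 56.0 → 56 rows.
Stitches to remove: 14 → 7 shaping rows (at 2 st each).
56 / 7 = 8.00 → every 8 rows.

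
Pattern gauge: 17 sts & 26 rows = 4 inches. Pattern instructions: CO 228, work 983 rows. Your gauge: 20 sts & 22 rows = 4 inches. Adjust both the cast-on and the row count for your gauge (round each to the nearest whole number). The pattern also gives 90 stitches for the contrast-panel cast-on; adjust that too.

Cast on 268 stitches; work 832 rows; contrast-panel cast-on 106 stitches.

Stitches: 228 × 20/17 = 268.24 → 268.
Rows: 983 × 22/26 = 831.77 → 832.
contrast-panel cast-on: 90 × 20/17 = 105.88 → 106.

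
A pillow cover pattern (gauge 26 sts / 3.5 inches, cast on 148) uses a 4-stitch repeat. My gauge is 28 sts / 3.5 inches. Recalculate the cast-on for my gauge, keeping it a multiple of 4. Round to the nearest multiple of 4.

148 × 28 / 26 = 159.38.
Nearest multiple of 4: 160.

Cast on 160 stitches.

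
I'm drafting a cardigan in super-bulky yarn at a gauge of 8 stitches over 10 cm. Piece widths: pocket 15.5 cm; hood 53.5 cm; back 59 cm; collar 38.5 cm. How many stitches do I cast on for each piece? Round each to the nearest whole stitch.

pocket 12; hood 43; back 47; collar 31.

Rate = 8/10 = 0.8 sts per cm.
pocket: 15.5 × 0.8 = 12.40 → 12.
hood: 53.5 × 0.8 = 42.80 → 43.
back: 59 × 0.8 = 47.20 → 47.
collar: 38.5 × 0.8 = 30.80 → 31.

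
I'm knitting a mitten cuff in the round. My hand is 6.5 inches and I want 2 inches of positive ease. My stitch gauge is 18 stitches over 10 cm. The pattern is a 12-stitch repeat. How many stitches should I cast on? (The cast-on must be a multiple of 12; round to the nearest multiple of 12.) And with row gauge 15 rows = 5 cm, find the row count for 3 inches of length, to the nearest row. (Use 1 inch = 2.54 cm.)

Finished = 6.5 + 2 = 8.5 inches.
8.5 inches × 2.54 = 21.59 cm.
18/10 = 1.8 sts per cm; 21.59 × 1.8 = 38.86 sts.
Nearest multiple of 12 → 36.
3 inches = 7.62 cm; × 3 = 22.86 → 23 rows.

Cast on 36 stitches; work 23 rows.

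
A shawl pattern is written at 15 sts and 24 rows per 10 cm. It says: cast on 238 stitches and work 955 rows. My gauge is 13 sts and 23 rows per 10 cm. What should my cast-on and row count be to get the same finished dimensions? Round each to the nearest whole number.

Cast on 206 stitches; work 915 rows.

Stitches: 238 × 13/15 = 206.27 → 206.
Rows: 955 × 23/24 = 915.21 → 915.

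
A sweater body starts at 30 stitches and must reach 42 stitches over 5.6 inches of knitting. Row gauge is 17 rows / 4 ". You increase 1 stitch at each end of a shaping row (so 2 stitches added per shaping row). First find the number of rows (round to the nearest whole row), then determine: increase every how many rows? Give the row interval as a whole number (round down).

Increase every 4th row.

Rows = 5.6 × 4.25 = 23.8 → 24 rows.
Stitches to add: 12 → 6 shaping rows (at 2 st each).
24 / 6 = 4.00 → every 4 rows.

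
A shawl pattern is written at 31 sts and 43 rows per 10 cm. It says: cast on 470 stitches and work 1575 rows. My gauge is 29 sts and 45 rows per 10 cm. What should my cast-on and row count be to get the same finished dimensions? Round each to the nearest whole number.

Stitches: 470 × 29/31 = 439.68 → 440.
Rows: 1575 × 45/43 = 1648.26 → 1648.

Cast on 440 stitches; work 1648 rows.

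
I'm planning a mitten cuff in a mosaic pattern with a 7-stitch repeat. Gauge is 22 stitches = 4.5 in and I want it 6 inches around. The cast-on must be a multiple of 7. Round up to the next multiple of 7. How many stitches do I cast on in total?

22 / 4.5 = 4.889 sts per inch.
6 × 4.889 = 29.33 sts.
Next multiple of 7: 35.

Cast on 35 stitches.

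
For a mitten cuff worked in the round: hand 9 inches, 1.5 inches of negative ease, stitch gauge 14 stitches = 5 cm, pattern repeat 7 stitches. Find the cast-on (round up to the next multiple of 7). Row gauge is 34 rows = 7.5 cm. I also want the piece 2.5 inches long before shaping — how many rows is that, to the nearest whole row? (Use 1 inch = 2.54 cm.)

Cast on 56 stitches; work 29 rows.

Finished = 9 − 1.5 = 7.5 inches.
7.5 inches × 2.54 = 19.05 cm.
14/5 = 2.8 sts per cm; 19.05 × 2.8 = 53.34 sts.
Next multiple of 7 → 56.
2.5 inches = 6.35 cm; × 4.533 = 28.79 → 29 rows.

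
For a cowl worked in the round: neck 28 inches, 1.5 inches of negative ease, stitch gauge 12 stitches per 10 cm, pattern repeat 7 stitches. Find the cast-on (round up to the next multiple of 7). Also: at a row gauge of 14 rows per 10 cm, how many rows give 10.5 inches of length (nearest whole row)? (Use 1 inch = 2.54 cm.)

Cast on 84 stitches; work 37 rows.

Finished = 28 − 1.5 = 26.5 inches.
26.5 inches × 2.54 = 67.31 cm.
12/10 = 1.2 sts per cm; 67.31 × 1.2 = 80.77 sts.
Next multiple of 7 → 84.
10.5 inches = 26.67 cm; × 1.4 = 37.34 → 37 rows.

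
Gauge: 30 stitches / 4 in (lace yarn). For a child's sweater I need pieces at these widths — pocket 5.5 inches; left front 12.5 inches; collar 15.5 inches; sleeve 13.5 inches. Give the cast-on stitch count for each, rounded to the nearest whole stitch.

Rate = 30/4 = 7.5 sts per in.
pocket: 5.5 × 7.5 = 41.25 → 41.
left front: 12.5 × 7.5 = 93.75 → 94.
collar: 15.5 × 7.5 = 116.25 → 116.
sleeve: 13.5 × 7.5 = 101.25 → 101.

pocket 41; left front 94; collar 116; sleeve 101.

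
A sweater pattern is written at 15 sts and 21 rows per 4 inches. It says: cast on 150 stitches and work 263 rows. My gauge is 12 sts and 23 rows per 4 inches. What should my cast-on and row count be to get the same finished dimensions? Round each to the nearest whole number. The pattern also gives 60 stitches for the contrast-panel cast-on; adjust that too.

Cast on 120 stitches; work 288 rows; contrast-panel cast-on 48 stitches.

Stitches: 150 × 12/15 = 120.00 → 120.
Rows: 263 × 23/21 = 288.05 → 288.
contrast-panel cast-on: 60 × 12/15 = 48.00 → 48.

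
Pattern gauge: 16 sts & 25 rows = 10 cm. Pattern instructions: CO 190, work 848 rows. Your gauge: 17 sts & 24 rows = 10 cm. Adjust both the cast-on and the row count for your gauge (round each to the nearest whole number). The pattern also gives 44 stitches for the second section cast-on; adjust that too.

Stitches: 190 × 17/16 = 201.88 → 202.
Rows: 848 × 24/25 = 814.08 → 814.
second section cast-on: 44 × 17/16 = 46.75 → 47.

Cast on 202 stitches; work 814 rows; second section cast-on 47 stitches.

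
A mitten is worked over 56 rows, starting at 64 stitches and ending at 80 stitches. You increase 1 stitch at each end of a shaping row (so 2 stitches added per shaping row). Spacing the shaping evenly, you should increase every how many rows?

Increase every 7th row.

Stitches to add: |80 − 64| = 16.
Shaping rows needed: 16 / 2 = 8.
56 rows / 8 = every 7 rows.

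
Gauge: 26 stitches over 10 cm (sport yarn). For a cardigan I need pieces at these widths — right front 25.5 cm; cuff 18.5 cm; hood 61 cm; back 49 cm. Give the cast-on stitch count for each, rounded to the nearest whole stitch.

right front 66; cuff 48; hood 159; back 127.

Rate = 26/10 = 2.6 sts per cm.
right front: 25.5 × 2.6 = 66.30 → 66.
cuff: 18.5 × 2.6 = 48.10 → 48.
hood: 61 × 2.6 = 158.60 → 159.
back: 49 × 2.6 = 127.40 → 127.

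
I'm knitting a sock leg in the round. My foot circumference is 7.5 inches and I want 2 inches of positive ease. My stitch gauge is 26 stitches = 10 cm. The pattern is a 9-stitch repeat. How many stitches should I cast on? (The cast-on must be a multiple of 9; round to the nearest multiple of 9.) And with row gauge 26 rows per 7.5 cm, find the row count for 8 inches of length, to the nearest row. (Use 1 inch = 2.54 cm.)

Finished = 7.5 + 2 = 9.5 inches.
9.5 inches × 2.54 = 24.13 cm.
26/10 = 2.6 sts per cm; 24.13 × 2.6 = 62.74 sts.
Nearest multiple of 9 → 63.
8 inches = 20.32 cm; × 3.467 = 70.44 → 70 rows.

Cast on 63 stitches; work 70 rows.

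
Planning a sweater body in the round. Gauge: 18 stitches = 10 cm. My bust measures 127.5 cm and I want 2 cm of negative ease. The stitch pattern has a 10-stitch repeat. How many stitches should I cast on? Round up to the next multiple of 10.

CO 230 sts.

Finished = 127.5 − 2 = 125.5 cm.
18 / 10 = 1.8 sts/cm.
125.5 × 1.8 = 225.90 sts.
Next multiple of 10: 230.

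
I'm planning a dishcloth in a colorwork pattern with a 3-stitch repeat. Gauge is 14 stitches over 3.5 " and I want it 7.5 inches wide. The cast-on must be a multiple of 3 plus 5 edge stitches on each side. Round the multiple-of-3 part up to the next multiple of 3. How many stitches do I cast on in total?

CO 31 sts.

14 / 3.5 = 4 sts per inch.
7.5 × 4 = 30.00 sts.
Less 10 edge sts → 20.00 for the repeat.
Next multiple of 3: 21.
Add back 10 edge sts → 31.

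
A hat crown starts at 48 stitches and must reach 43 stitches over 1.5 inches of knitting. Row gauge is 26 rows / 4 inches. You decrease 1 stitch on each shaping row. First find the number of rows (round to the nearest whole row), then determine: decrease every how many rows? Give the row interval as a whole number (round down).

Rows = 1.5 × 6.5 = 9.8 → 10 rows.
Stitches to remove: 5 → 5 shaping rows (at 1 st each).
10 / 5 = 2.00 → every 2 rows.

Decrease every 2nd row.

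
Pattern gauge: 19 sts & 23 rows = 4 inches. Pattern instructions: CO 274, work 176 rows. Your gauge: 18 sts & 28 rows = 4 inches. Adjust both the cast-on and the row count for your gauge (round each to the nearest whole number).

Stitches: 274 × 18/19 = 259.58 → 260.
Rows: 176 × 28/23 = 214.26 → 214.

Cast on 260 stitches; work 214 rows.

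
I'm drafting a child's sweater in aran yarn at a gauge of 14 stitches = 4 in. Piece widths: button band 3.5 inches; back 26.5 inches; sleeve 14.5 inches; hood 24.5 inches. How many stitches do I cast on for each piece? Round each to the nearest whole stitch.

Rate = 14/4 = 3.5 sts per in.
button band: 3.5 × 3.5 = 12.25 → 12.
back: 26.5 × 3.5 = 92.75 → 93.
sleeve: 14.5 × 3.5 = 50.75 → 51.
hood: 24.5 × 3.5 = 85.75 → 86.

button band 12; back 93; sleeve 51; hood 86.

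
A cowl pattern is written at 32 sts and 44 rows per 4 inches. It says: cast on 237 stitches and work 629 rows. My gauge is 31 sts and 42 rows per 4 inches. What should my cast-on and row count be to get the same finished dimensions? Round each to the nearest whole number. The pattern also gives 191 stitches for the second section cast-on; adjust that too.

Stitches: 237 × 31/32 = 229.59 → 230.
Rows: 629 × 42/44 = 600.41 → 600.
second section cast-on: 191 × 31/32 = 185.03 → 185.

Cast on 230 stitches; work 600 rows; second section cast-on 185 stitches.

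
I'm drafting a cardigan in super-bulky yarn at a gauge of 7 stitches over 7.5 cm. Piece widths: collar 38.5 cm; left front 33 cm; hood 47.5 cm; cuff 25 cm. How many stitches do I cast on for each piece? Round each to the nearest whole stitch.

Rate = 7/7.5 = 0.933 sts per cm.
collar: 38.5 × 0.933 = 35.93 → 36.
left front: 33 × 0.933 = 30.80 → 31.
hood: 47.5 × 0.933 = 44.33 → 44.
cuff: 25 × 0.933 = 23.33 → 23.

collar 36; left front 31; hood 44; cuff 23.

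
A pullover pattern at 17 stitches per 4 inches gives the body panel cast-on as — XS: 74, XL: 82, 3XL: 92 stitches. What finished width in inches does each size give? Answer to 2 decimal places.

XS 17.41 inches; XL 19.29 inches; 3XL 21.65 inches.

17/4 = 4.25 sts per in.
XS: 74 / 4.25 = 17.412 → 17.41 in.
XL: 82 / 4.25 = 19.294 → 19.29 in.
3XL: 92 / 4.25 = 21.647 → 21.65 in.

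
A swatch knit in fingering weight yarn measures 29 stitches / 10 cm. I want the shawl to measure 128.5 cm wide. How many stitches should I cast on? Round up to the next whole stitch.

29 stitches / 10 cm = 2.9 stitches per cm.
128.5 × 2.9 = 372.65 stitches.
Round up → 373.

373 stitches.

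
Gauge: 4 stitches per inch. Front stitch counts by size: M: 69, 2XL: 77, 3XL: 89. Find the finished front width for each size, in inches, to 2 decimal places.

M 17.25 inches; 2XL 19.25 inches; 3XL 22.25 inches.

4/1 = 4 sts per in.
M: 69 / 4 = 17.250 → 17.25 in.
2XL: 77 / 4 = 19.250 → 19.25 in.
3XL: 89 / 4 = 22.250 → 22.25 in.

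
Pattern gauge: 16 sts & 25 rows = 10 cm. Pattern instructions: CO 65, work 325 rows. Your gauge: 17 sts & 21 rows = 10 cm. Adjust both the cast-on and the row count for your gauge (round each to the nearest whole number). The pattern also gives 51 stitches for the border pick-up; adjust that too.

Stitches: 65 × 17/16 = 69.06 → 69.
Rows: 325 × 21/25 = 273.00 → 273.
border pick-up: 51 × 17/16 = 54.19 → 54.

Cast on 69 stitches; work 273 rows; border pick-up 54 stitches.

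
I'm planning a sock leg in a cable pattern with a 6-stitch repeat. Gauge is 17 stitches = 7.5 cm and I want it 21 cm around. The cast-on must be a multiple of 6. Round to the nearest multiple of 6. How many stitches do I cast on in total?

17 / 7.5 = 2.267 sts per cm.
21 × 2.267 = 47.60 sts.
Nearest multiple of 6: 48.

Cast on 48 stitches.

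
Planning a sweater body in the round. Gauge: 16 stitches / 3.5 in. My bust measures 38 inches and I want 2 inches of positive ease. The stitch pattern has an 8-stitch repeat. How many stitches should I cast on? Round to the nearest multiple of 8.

Finished = 38 + 2 = 40 inches.
16 / 3.5 = 4.571 sts/in.
40 × 4.571 = 182.86 sts.
Nearest multiple of 8: 184.

Cast on 184 stitches.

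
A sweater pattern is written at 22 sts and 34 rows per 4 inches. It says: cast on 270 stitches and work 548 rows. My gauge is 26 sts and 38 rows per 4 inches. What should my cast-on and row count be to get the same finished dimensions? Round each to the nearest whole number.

Stitches: 270 × 26/22 = 319.09 → 319.
Rows: 548 × 38/34 = 612.47 → 612.

Cast on 319 stitches; work 612 rows.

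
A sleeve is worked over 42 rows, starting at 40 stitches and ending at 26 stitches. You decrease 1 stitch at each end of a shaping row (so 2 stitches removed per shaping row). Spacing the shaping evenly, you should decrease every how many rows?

Stitches to remove: |26 − 40| = 14.
Shaping rows needed: 14 / 2 = 7.
42 rows / 7 = every 6 rows.

Decrease every 6th row.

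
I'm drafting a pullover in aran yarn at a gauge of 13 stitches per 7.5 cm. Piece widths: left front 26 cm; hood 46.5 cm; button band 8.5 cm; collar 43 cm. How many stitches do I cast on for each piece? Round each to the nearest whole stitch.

left front 45; hood 81; button band 15; collar 75.

Rate = 13/7.5 = 1.733 sts per cm.
left front: 26 × 1.733 = 45.07 → 45.
hood: 46.5 × 1.733 = 80.60 → 81.
button band: 8.5 × 1.733 = 14.73 → 15.
collar: 43 × 1.733 = 74.53 → 75.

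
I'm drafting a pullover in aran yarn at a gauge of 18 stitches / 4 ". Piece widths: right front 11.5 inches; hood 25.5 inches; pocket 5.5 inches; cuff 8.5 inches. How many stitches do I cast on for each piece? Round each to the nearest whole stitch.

right front 52; hood 115; pocket 25; cuff 38.

Rate = 18/4 = 4.5 sts per in.
right front: 11.5 × 4.5 = 51.75 → 52.
hood: 25.5 × 4.5 = 114.75 → 115.
pocket: 5.5 × 4.5 = 24.75 → 25.
cuff: 8.5 × 4.5 = 38.25 → 38.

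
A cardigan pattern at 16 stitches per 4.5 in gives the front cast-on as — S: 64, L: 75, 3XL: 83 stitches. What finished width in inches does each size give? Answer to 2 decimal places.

S 18.00 inches; L 21.09 inches; 3XL 23.34 inches.

16/4.5 = 3.556 sts per in.
S: 64 / 3.556 = 18.000 → 18.00 in.
L: 75 / 3.556 = 21.094 → 21.09 in.
3XL: 83 / 3.556 = 23.344 → 23.34 in.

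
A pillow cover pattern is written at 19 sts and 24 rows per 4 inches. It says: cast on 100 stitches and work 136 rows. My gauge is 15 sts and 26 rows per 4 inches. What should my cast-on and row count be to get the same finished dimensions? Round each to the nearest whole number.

Cast on 79 stitches; work 147 rows.

Stitches: 100 × 15/19 = 78.95 → 79.
Rows: 136 × 26/24 = 147.33 → 147.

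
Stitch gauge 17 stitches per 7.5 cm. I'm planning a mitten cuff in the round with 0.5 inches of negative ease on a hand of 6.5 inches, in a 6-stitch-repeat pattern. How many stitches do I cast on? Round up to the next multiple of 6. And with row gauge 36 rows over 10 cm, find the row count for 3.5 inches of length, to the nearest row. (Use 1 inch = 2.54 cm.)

Finished = 6.5 − 0.5 = 6 inches.
6 inches × 2.54 = 15.24 cm.
17/7.5 = 2.267 sts per cm; 15.24 × 2.267 = 34.54 sts.
Next multiple of 6 → 36.
3.5 inches = 8.89 cm; × 3.6 = 32.00 → 32 rows.

Cast on 36 stitches; work 32 rows.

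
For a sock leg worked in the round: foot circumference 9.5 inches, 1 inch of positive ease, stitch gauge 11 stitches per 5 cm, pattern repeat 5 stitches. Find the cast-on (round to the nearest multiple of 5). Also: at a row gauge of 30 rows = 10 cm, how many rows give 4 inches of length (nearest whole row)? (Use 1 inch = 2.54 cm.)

Cast on 60 stitches; work 30 rows.

Finished = 9.5 + 1 = 10.5 inches.
10.5 inches × 2.54 = 26.67 cm.
11/5 = 2.2 sts per cm; 26.67 × 2.2 = 58.67 sts.
Nearest multiple of 5 → 60.
4 inches = 10.16 cm; × 3 = 30.48 → 30 rows.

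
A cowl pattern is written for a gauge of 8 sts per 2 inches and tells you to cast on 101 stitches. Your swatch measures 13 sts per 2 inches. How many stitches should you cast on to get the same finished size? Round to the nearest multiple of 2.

Cast on 164 stitches.

Scale factor = 13 / 8 = 1.625.
101 × 13 / 8 = 164.12 sts.
→ 164 sts.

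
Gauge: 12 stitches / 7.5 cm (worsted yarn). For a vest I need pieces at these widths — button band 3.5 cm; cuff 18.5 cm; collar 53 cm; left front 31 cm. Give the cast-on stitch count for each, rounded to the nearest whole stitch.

button band 6; cuff 30; collar 85; left front 50.

Rate = 12/7.5 = 1.6 sts per cm.
button band: 3.5 × 1.6 = 5.60 → 6.
cuff: 18.5 × 1.6 = 29.60 → 30.
collar: 53 × 1.6 = 84.80 → 85.
left front: 31 × 1.6 = 49.60 → 50.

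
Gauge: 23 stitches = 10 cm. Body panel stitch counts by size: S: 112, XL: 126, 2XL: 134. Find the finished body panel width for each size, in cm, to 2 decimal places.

23/10 = 2.3 sts per cm.
S: 112 / 2.3 = 48.696 → 48.70 cm.
XL: 126 / 2.3 = 54.783 → 54.78 cm.
2XL: 134 / 2.3 = 58.261 → 58.26 cm.

S 48.70 cm; XL 54.78 cm; 2XL 58.26 cm.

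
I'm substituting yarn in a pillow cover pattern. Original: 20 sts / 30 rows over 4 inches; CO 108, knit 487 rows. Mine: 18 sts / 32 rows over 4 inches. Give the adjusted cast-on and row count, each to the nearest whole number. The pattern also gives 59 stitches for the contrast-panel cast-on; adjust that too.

Cast on 97 stitches; work 519 rows; contrast-panel cast-on 53 stitches.

Stitches: 108 × 18/20 = 97.20 → 97.
Rows: 487 × 32/30 = 519.47 → 519.
contrast-panel cast-on: 59 × 18/20 = 53.10 → 53.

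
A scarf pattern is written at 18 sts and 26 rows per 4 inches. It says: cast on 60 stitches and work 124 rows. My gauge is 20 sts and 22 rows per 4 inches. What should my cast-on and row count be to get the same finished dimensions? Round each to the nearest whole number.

Cast on 67 stitches; work 105 rows.

Stitches: 60 × 20/18 = 66.67 → 67.
Rows: 124 × 22/26 = 104.92 → 105.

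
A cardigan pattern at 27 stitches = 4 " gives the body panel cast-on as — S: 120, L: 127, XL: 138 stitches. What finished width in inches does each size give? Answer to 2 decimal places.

27/4 = 6.75 sts per in.
S: 120 / 6.75 = 17.778 → 17.78 in.
L: 127 / 6.75 = 18.815 → 18.81 in.
XL: 138 / 6.75 = 20.444 → 20.44 in.

S 17.78 inches; L 18.81 inches; XL 20.44 inches.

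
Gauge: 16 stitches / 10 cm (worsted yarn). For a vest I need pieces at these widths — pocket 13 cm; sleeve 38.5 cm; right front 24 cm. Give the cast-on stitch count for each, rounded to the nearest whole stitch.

Rate = 16/10 = 1.6 sts per cm.
pocket: 13 × 1.6 = 20.80 → 21.
sleeve: 38.5 × 1.6 = 61.60 → 62.
right front: 24 × 1.6 = 38.40 → 38.

pocket 21; sleeve 62; right front 38.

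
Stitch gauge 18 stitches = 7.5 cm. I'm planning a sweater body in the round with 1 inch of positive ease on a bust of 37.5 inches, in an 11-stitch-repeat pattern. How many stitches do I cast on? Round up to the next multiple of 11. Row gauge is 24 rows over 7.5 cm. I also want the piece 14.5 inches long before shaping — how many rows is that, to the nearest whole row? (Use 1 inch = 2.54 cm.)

Cast on 242 stitches; work 118 rows.

Finished = 37.5 + 1 = 38.5 inches.
38.5 inches × 2.54 = 97.79 cm.
18/7.5 = 2.4 sts per cm; 97.79 × 2.4 = 234.70 sts.
Next multiple of 11 → 242.
14.5 inches = 36.83 cm; × 3.2 = 117.86 → 118 rows.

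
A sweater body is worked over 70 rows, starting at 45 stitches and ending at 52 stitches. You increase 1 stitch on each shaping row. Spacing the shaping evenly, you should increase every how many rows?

Stitches to add: |52 − 45| = 7.
Shaping rows needed: 7 / 1 = 7.
70 rows / 7 = every 10 rows.

Increase every 10th row.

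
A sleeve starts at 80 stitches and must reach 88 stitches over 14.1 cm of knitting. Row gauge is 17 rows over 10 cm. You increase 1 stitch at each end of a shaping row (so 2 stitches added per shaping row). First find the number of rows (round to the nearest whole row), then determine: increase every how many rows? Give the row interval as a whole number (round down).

Rows = 14.1 × 1.7 = 24.0 → 24 rows.
Stitches to add: 8 → 4 shaping rows (at 2 st each).
24 / 4 = 6.00 → every 6 rows.

Increase every 6th row.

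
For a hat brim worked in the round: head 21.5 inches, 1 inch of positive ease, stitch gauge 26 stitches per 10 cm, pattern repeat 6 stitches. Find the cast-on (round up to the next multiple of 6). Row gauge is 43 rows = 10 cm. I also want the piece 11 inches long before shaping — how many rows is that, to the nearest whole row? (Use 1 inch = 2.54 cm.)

Cast on 150 stitches; work 120 rows.

Finished = 21.5 + 1 = 22.5 inches.
22.5 inches × 2.54 = 57.15 cm.
26/10 = 2.6 sts per cm; 57.15 × 2.6 = 148.59 sts.
Next multiple of 6 → 150.
11 inches = 27.94 cm; × 4.3 = 120.14 → 120 rows.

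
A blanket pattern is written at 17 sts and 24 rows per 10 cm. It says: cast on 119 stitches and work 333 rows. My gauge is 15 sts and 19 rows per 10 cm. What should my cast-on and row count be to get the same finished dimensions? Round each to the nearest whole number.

Cast on 105 stitches; work 264 rows.

Stitches: 119 × 15/17 = 105.00 → 105.
Rows: 333 × 19/24 = 263.62 → 264.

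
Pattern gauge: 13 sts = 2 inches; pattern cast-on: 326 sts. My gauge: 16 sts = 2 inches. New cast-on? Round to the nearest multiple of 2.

CO 402 sts.

Scale factor = 16 / 13 = 1.231.
326 × 16 / 13 = 401.23 sts.
→ 402 sts.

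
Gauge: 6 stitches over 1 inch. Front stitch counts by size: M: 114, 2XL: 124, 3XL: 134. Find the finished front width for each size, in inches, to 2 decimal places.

6/1 = 6 sts per in.
M: 114 / 6 = 19.000 → 19.00 in.
2XL: 124 / 6 = 20.667 → 20.67 in.
3XL: 134 / 6 = 22.333 → 22.33 in.

M 19.00 inches; 2XL 20.67 inches; 3XL 22.33 inches.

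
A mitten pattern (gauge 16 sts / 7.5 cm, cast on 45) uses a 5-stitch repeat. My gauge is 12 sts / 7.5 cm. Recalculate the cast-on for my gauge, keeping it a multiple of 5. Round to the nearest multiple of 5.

45 × 12 / 16 = 33.75.
Nearest multiple of 5: 35.

35 stitches.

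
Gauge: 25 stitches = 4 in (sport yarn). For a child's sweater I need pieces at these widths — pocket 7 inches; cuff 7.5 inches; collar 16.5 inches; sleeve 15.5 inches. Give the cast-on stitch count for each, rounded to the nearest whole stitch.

pocket 44; cuff 47; collar 103; sleeve 97.

Rate = 25/4 = 6.25 sts per in.
pocket: 7 × 6.25 = 43.75 → 44.
cuff: 7.5 × 6.25 = 46.88 → 47.
collar: 16.5 × 6.25 = 103.12 → 103.
sleeve: 15.5 × 6.25 = 96.88 → 97.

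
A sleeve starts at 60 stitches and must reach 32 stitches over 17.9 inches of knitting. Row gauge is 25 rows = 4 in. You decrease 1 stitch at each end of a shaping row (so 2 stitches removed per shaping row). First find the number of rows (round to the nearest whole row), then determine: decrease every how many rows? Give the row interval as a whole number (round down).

Decrease every 8th row.

Rows = 17.9 × 6.25 = 111.9 → 112 rows.
Stitches to remove: 28 → 14 shaping rows (at 2 st each).
112 / 14 = 8.00 → every 8 rows.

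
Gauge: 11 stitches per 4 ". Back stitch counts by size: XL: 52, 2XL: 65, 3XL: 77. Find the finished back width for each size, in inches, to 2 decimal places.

XL 18.91 inches; 2XL 23.64 inches; 3XL 28.00 inches.

11/4 = 2.75 sts per in.
XL: 52 / 2.75 = 18.909 → 18.91 in.
2XL: 65 / 2.75 = 23.636 → 23.64 in.
3XL: 77 / 2.75 = 28.000 → 28.00 in.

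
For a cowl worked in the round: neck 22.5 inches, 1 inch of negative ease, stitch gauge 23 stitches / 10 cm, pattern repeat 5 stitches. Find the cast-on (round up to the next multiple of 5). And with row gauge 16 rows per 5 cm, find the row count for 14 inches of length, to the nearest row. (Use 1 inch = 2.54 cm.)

Finished = 22.5 − 1 = 21.5 inches.
21.5 inches × 2.54 = 54.61 cm.
23/10 = 2.3 sts per cm; 54.61 × 2.3 = 125.60 sts.
Next multiple of 5 → 130.
14 inches = 35.56 cm; × 3.2 = 113.79 → 114 rows.

Cast on 130 stitches; work 114 rows.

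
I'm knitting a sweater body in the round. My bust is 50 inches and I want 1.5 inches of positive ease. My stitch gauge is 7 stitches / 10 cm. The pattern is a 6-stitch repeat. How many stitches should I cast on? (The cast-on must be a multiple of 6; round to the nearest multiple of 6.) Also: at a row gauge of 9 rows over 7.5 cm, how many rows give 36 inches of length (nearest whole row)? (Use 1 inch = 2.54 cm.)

Finished = 50 + 1.5 = 51.5 inches.
51.5 inches × 2.54 = 130.81 cm.
7/10 = 0.7 sts per cm; 130.81 × 0.7 = 91.57 sts.
Nearest multiple of 6 → 90.
36 inches = 91.44 cm; × 1.2 = 109.73 → 110 rows.

Cast on 90 stitches; work 110 rows.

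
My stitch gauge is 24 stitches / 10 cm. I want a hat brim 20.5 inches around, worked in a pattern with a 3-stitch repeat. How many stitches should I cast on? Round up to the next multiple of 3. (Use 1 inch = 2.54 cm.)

20.5 in = 20.5 × 2.54 = 52.07 cm.
24 / 10 = 2.4 sts/cm.
52.07 × 2.4 = 124.97 sts.
→ 126.

CO 126 sts.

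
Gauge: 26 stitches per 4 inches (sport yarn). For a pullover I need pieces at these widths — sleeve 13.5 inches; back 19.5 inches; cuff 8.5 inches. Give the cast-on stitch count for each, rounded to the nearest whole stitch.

sleeve 88; back 127; cuff 55.

Rate = 26/4 = 6.5 sts per in.
sleeve: 13.5 × 6.5 = 87.75 → 88.
back: 19.5 × 6.5 = 126.75 → 127.
cuff: 8.5 × 6.5 = 55.25 → 55.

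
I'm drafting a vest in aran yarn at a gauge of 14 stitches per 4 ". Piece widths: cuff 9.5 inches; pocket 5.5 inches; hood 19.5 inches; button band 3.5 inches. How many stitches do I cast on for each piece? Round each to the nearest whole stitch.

Rate = 14/4 = 3.5 sts per in.
cuff: 9.5 × 3.5 = 33.25 → 33.
pocket: 5.5 × 3.5 = 19.25 → 19.
hood: 19.5 × 3.5 = 68.25 → 68.
button band: 3.5 × 3.5 = 12.25 → 12.

cuff 33; pocket 19; hood 68; button band 12.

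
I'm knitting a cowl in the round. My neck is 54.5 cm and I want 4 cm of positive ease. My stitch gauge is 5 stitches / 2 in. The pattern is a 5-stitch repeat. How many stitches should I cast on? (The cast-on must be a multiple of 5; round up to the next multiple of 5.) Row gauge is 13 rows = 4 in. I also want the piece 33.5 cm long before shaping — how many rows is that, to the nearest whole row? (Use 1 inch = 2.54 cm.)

Finished = 54.5 + 4 = 58.5 cm.
58.5 cm × 1/2.54 = 23.03 inches.
5/2 = 2.5 sts per in; 23.03 × 2.5 = 57.58 sts.
Next multiple of 5 → 60.
33.5 cm = 13.19 inches; × 3.25 = 42.86 → 43 rows.

Cast on 60 stitches; work 43 rows.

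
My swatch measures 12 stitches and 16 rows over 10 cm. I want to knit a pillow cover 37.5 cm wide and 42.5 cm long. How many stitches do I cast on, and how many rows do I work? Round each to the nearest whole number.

Cast on 45 stitches and work 68 rows.

Stitch gauge = 12/10 = 1.2 sts/cm; 37.5 × 1.2 = 45.00 → 45 sts.
Row gauge = 16/10 = 1.6 rows/cm; 42.5 × 1.6 = 68.00 → 68 rows.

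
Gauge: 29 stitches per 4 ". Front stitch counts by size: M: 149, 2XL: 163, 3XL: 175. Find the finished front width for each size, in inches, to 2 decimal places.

29/4 = 7.25 sts per in.
M: 149 / 7.25 = 20.552 → 20.55 in.
2XL: 163 / 7.25 = 22.483 → 22.48 in.
3XL: 175 / 7.25 = 24.138 → 24.14 in.

M 20.55 inches; 2XL 22.48 inches; 3XL 24.14 inches.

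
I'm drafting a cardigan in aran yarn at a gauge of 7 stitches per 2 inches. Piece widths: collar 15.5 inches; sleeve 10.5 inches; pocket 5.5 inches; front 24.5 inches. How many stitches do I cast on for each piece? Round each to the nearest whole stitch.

Rate = 7/2 = 3.5 sts per in.
collar: 15.5 × 3.5 = 54.25 → 54.
sleeve: 10.5 × 3.5 = 36.75 → 37.
pocket: 5.5 × 3.5 = 19.25 → 19.
front: 24.5 × 3.5 = 85.75 → 86.

collar 54; sleeve 37; pocket 19; front 86.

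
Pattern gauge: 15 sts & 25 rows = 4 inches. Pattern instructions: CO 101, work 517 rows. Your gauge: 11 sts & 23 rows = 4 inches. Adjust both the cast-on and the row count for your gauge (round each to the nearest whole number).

Cast on 74 stitches; work 476 rows.

Stitches: 101 × 11/15 = 74.07 → 74.
Rows: 517 × 23/25 = 475.64 → 476.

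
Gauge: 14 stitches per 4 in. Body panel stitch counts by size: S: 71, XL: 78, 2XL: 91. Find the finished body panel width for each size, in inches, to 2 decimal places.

S 20.29 inches; XL 22.29 inches; 2XL 26.00 inches.

14/4 = 3.5 sts per in.
S: 71 / 3.5 = 20.286 → 20.29 in.
XL: 78 / 3.5 = 22.286 → 22.29 in.
2XL: 91 / 3.5 = 26.000 → 26.00 in.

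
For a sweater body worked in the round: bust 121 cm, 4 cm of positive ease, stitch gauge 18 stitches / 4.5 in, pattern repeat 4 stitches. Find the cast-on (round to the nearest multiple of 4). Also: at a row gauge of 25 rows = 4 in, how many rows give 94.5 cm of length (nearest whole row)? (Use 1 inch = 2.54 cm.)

Cast on 196 stitches; work 233 rows.

Finished = 121 + 4 = 125 cm.
125 cm × 1/2.54 = 49.21 inches.
18/4.5 = 4 sts per in; 49.21 × 4 = 196.85 sts.
Nearest multiple of 4 → 196.
94.5 cm = 37.20 inches; × 6.25 = 232.53 → 233 rows.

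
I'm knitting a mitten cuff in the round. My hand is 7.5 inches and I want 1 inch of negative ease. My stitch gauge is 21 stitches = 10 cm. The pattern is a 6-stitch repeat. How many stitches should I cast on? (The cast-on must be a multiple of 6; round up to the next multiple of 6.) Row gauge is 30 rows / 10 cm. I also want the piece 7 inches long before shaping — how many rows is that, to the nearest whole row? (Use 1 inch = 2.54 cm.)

Finished = 7.5 − 1 = 6.5 inches.
6.5 inches × 2.54 = 16.51 cm.
21/10 = 2.1 sts per cm; 16.51 × 2.1 = 34.67 sts.
Next multiple of 6 → 36.
7 inches = 17.78 cm; × 3 = 53.34 → 53 rows.

Cast on 36 stitches; work 53 rows.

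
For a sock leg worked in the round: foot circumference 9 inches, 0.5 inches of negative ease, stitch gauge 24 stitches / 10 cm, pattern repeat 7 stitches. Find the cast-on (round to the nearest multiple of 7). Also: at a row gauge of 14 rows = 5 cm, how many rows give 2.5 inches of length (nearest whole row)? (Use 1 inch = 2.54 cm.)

Cast on 49 stitches; work 18 rows.

Finished = 9 − 0.5 = 8.5 inches.
8.5 inches × 2.54 = 21.59 cm.
24/10 = 2.4 sts per cm; 21.59 × 2.4 = 51.82 sts.
Nearest multiple of 7 → 49.
2.5 inches = 6.35 cm; × 2.8 = 17.78 → 18 rows.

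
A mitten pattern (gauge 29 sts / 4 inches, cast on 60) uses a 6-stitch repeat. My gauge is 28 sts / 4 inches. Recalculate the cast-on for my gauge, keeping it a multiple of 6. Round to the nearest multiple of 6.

CO 60 sts.

60 × 28 / 29 = 57.93.
Nearest multiple of 6: 60.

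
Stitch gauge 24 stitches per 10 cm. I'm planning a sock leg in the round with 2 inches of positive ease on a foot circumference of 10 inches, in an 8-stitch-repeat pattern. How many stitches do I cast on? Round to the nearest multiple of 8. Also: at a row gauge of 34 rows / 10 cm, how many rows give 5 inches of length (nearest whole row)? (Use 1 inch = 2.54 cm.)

Cast on 72 stitches; work 43 rows.

Finished = 10 + 2 = 12 inches.
12 inches × 2.54 = 30.48 cm.
24/10 = 2.4 sts per cm; 30.48 × 2.4 = 73.15 sts.
Nearest multiple of 8 → 72.
5 inches = 12.70 cm; × 3.4 = 43.18 → 43 rows.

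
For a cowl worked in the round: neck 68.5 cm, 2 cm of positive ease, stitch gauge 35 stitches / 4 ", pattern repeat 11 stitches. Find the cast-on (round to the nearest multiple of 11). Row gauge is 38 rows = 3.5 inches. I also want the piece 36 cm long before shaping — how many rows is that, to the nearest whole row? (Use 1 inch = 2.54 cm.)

Cast on 242 stitches; work 154 rows.

Finished = 68.5 + 2 = 70.5 cm.
70.5 cm × 1/2.54 = 27.76 inches.
35/4 = 8.75 sts per in; 27.76 × 8.75 = 242.86 sts.
Nearest multiple of 11 → 242.
36 cm = 14.17 inches; × 10.857 = 153.88 → 154 rows.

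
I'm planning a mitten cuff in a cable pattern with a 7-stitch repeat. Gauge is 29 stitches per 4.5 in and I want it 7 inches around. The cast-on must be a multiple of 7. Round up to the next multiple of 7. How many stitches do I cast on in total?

29 / 4.5 = 6.444 sts per inch.
7 × 6.444 = 45.11 sts.
Next multiple of 7: 49.

Cast on 49 stitches.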